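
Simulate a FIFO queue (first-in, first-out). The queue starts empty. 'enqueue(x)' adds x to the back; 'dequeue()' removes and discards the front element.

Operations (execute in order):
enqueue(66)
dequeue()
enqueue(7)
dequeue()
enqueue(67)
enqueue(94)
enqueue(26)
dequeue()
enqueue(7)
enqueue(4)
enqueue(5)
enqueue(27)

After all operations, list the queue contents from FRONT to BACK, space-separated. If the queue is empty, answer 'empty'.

Answer: 94 26 7 4 5 27

Derivation:
enqueue(66): [66]
dequeue(): []
enqueue(7): [7]
dequeue(): []
enqueue(67): [67]
enqueue(94): [67, 94]
enqueue(26): [67, 94, 26]
dequeue(): [94, 26]
enqueue(7): [94, 26, 7]
enqueue(4): [94, 26, 7, 4]
enqueue(5): [94, 26, 7, 4, 5]
enqueue(27): [94, 26, 7, 4, 5, 27]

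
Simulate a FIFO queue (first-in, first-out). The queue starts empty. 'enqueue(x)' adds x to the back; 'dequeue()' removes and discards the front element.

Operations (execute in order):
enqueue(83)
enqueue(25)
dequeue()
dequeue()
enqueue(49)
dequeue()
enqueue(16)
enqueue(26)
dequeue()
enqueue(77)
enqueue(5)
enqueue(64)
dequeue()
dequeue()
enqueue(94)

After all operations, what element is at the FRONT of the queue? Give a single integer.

enqueue(83): queue = [83]
enqueue(25): queue = [83, 25]
dequeue(): queue = [25]
dequeue(): queue = []
enqueue(49): queue = [49]
dequeue(): queue = []
enqueue(16): queue = [16]
enqueue(26): queue = [16, 26]
dequeue(): queue = [26]
enqueue(77): queue = [26, 77]
enqueue(5): queue = [26, 77, 5]
enqueue(64): queue = [26, 77, 5, 64]
dequeue(): queue = [77, 5, 64]
dequeue(): queue = [5, 64]
enqueue(94): queue = [5, 64, 94]

Answer: 5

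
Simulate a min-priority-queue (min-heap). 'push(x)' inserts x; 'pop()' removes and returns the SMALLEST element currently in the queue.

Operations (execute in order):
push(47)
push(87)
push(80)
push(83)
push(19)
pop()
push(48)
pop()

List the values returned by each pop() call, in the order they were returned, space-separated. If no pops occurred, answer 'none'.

push(47): heap contents = [47]
push(87): heap contents = [47, 87]
push(80): heap contents = [47, 80, 87]
push(83): heap contents = [47, 80, 83, 87]
push(19): heap contents = [19, 47, 80, 83, 87]
pop() → 19: heap contents = [47, 80, 83, 87]
push(48): heap contents = [47, 48, 80, 83, 87]
pop() → 47: heap contents = [48, 80, 83, 87]

Answer: 19 47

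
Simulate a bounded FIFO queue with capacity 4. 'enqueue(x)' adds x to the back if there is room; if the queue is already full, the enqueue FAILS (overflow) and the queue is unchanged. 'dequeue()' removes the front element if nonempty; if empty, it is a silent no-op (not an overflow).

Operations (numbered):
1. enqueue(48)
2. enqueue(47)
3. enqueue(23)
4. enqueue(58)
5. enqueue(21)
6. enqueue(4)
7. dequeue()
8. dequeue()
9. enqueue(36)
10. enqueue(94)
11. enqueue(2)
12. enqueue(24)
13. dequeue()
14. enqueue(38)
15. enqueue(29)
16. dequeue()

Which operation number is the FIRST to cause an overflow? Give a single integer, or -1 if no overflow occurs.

1. enqueue(48): size=1
2. enqueue(47): size=2
3. enqueue(23): size=3
4. enqueue(58): size=4
5. enqueue(21): size=4=cap → OVERFLOW (fail)
6. enqueue(4): size=4=cap → OVERFLOW (fail)
7. dequeue(): size=3
8. dequeue(): size=2
9. enqueue(36): size=3
10. enqueue(94): size=4
11. enqueue(2): size=4=cap → OVERFLOW (fail)
12. enqueue(24): size=4=cap → OVERFLOW (fail)
13. dequeue(): size=3
14. enqueue(38): size=4
15. enqueue(29): size=4=cap → OVERFLOW (fail)
16. dequeue(): size=3

Answer: 5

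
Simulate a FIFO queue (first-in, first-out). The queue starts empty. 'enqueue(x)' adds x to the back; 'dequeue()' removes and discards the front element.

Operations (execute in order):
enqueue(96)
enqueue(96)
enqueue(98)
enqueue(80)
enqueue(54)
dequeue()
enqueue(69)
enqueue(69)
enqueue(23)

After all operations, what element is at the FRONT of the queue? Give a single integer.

enqueue(96): queue = [96]
enqueue(96): queue = [96, 96]
enqueue(98): queue = [96, 96, 98]
enqueue(80): queue = [96, 96, 98, 80]
enqueue(54): queue = [96, 96, 98, 80, 54]
dequeue(): queue = [96, 98, 80, 54]
enqueue(69): queue = [96, 98, 80, 54, 69]
enqueue(69): queue = [96, 98, 80, 54, 69, 69]
enqueue(23): queue = [96, 98, 80, 54, 69, 69, 23]

Answer: 96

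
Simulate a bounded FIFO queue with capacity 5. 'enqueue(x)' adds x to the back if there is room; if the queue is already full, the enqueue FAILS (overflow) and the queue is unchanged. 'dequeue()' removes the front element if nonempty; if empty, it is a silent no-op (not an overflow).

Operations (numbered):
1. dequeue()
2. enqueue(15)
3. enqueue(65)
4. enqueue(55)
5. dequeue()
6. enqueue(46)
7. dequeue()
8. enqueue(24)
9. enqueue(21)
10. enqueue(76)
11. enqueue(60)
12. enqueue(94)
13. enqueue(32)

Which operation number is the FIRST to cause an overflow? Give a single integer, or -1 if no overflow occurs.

1. dequeue(): empty, no-op, size=0
2. enqueue(15): size=1
3. enqueue(65): size=2
4. enqueue(55): size=3
5. dequeue(): size=2
6. enqueue(46): size=3
7. dequeue(): size=2
8. enqueue(24): size=3
9. enqueue(21): size=4
10. enqueue(76): size=5
11. enqueue(60): size=5=cap → OVERFLOW (fail)
12. enqueue(94): size=5=cap → OVERFLOW (fail)
13. enqueue(32): size=5=cap → OVERFLOW (fail)

Answer: 11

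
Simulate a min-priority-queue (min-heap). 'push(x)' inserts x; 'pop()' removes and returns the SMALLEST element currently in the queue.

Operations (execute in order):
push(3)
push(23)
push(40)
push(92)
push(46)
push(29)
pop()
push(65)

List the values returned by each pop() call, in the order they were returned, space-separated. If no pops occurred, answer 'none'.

Answer: 3

Derivation:
push(3): heap contents = [3]
push(23): heap contents = [3, 23]
push(40): heap contents = [3, 23, 40]
push(92): heap contents = [3, 23, 40, 92]
push(46): heap contents = [3, 23, 40, 46, 92]
push(29): heap contents = [3, 23, 29, 40, 46, 92]
pop() → 3: heap contents = [23, 29, 40, 46, 92]
push(65): heap contents = [23, 29, 40, 46, 65, 92]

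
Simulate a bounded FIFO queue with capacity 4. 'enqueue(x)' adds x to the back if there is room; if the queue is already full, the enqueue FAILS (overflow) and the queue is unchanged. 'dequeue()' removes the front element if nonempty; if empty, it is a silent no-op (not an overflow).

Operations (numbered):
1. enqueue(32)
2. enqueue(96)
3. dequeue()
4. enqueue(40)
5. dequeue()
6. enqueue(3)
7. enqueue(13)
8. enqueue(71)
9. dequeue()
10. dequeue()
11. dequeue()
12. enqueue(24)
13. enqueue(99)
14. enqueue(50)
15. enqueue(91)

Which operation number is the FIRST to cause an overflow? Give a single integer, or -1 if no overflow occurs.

1. enqueue(32): size=1
2. enqueue(96): size=2
3. dequeue(): size=1
4. enqueue(40): size=2
5. dequeue(): size=1
6. enqueue(3): size=2
7. enqueue(13): size=3
8. enqueue(71): size=4
9. dequeue(): size=3
10. dequeue(): size=2
11. dequeue(): size=1
12. enqueue(24): size=2
13. enqueue(99): size=3
14. enqueue(50): size=4
15. enqueue(91): size=4=cap → OVERFLOW (fail)

Answer: 15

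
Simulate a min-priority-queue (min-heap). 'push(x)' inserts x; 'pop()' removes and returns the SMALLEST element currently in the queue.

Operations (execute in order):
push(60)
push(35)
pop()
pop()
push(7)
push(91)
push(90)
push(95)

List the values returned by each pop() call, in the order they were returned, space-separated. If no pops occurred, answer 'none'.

push(60): heap contents = [60]
push(35): heap contents = [35, 60]
pop() → 35: heap contents = [60]
pop() → 60: heap contents = []
push(7): heap contents = [7]
push(91): heap contents = [7, 91]
push(90): heap contents = [7, 90, 91]
push(95): heap contents = [7, 90, 91, 95]

Answer: 35 60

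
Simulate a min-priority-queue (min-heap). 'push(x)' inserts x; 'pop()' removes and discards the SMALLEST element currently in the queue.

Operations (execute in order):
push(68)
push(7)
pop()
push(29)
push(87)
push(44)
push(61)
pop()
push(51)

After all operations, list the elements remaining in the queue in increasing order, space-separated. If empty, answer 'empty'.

push(68): heap contents = [68]
push(7): heap contents = [7, 68]
pop() → 7: heap contents = [68]
push(29): heap contents = [29, 68]
push(87): heap contents = [29, 68, 87]
push(44): heap contents = [29, 44, 68, 87]
push(61): heap contents = [29, 44, 61, 68, 87]
pop() → 29: heap contents = [44, 61, 68, 87]
push(51): heap contents = [44, 51, 61, 68, 87]

Answer: 44 51 61 68 87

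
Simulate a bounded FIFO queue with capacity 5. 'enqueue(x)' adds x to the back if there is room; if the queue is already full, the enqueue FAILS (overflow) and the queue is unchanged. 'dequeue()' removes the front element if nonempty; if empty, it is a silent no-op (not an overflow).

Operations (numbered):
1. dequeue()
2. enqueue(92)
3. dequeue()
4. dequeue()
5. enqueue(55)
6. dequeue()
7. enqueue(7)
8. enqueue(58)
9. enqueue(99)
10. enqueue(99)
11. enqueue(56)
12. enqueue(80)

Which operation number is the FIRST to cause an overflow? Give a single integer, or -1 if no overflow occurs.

Answer: 12

Derivation:
1. dequeue(): empty, no-op, size=0
2. enqueue(92): size=1
3. dequeue(): size=0
4. dequeue(): empty, no-op, size=0
5. enqueue(55): size=1
6. dequeue(): size=0
7. enqueue(7): size=1
8. enqueue(58): size=2
9. enqueue(99): size=3
10. enqueue(99): size=4
11. enqueue(56): size=5
12. enqueue(80): size=5=cap → OVERFLOW (fail)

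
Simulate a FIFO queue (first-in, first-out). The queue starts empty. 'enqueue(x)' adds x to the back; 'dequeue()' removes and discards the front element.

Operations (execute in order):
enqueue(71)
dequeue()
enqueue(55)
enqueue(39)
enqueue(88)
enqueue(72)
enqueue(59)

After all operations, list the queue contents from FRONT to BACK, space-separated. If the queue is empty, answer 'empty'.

enqueue(71): [71]
dequeue(): []
enqueue(55): [55]
enqueue(39): [55, 39]
enqueue(88): [55, 39, 88]
enqueue(72): [55, 39, 88, 72]
enqueue(59): [55, 39, 88, 72, 59]

Answer: 55 39 88 72 59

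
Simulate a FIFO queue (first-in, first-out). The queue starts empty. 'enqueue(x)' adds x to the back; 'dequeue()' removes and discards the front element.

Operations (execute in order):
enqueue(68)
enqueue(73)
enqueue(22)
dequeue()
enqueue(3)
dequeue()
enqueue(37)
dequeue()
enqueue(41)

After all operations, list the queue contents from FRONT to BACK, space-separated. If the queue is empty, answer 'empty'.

Answer: 3 37 41

Derivation:
enqueue(68): [68]
enqueue(73): [68, 73]
enqueue(22): [68, 73, 22]
dequeue(): [73, 22]
enqueue(3): [73, 22, 3]
dequeue(): [22, 3]
enqueue(37): [22, 3, 37]
dequeue(): [3, 37]
enqueue(41): [3, 37, 41]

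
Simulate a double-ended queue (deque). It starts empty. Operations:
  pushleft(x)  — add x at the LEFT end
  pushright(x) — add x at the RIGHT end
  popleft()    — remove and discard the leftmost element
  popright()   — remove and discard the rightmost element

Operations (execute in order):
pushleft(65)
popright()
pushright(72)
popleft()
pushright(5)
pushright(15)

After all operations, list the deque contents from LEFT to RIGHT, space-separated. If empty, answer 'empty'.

Answer: 5 15

Derivation:
pushleft(65): [65]
popright(): []
pushright(72): [72]
popleft(): []
pushright(5): [5]
pushright(15): [5, 15]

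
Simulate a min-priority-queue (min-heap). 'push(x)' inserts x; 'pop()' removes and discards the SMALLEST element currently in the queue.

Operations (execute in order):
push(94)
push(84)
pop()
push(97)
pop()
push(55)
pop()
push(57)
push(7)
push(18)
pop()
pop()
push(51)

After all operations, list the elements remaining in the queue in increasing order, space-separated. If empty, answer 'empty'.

push(94): heap contents = [94]
push(84): heap contents = [84, 94]
pop() → 84: heap contents = [94]
push(97): heap contents = [94, 97]
pop() → 94: heap contents = [97]
push(55): heap contents = [55, 97]
pop() → 55: heap contents = [97]
push(57): heap contents = [57, 97]
push(7): heap contents = [7, 57, 97]
push(18): heap contents = [7, 18, 57, 97]
pop() → 7: heap contents = [18, 57, 97]
pop() → 18: heap contents = [57, 97]
push(51): heap contents = [51, 57, 97]

Answer: 51 57 97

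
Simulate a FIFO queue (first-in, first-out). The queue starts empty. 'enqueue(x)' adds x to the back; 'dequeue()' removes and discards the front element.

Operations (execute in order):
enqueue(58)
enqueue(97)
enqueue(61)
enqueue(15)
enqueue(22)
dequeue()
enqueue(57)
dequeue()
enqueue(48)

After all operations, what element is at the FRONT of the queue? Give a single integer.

enqueue(58): queue = [58]
enqueue(97): queue = [58, 97]
enqueue(61): queue = [58, 97, 61]
enqueue(15): queue = [58, 97, 61, 15]
enqueue(22): queue = [58, 97, 61, 15, 22]
dequeue(): queue = [97, 61, 15, 22]
enqueue(57): queue = [97, 61, 15, 22, 57]
dequeue(): queue = [61, 15, 22, 57]
enqueue(48): queue = [61, 15, 22, 57, 48]

Answer: 61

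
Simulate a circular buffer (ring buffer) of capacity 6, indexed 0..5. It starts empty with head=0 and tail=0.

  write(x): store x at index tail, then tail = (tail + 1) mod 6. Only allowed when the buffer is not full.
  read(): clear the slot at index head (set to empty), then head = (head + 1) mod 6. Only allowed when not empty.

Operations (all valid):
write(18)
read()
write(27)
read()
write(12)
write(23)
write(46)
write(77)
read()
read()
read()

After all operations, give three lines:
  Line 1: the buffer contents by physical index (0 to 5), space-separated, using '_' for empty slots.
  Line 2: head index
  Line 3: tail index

Answer: _ _ _ _ _ 77
5
0

Derivation:
write(18): buf=[18 _ _ _ _ _], head=0, tail=1, size=1
read(): buf=[_ _ _ _ _ _], head=1, tail=1, size=0
write(27): buf=[_ 27 _ _ _ _], head=1, tail=2, size=1
read(): buf=[_ _ _ _ _ _], head=2, tail=2, size=0
write(12): buf=[_ _ 12 _ _ _], head=2, tail=3, size=1
write(23): buf=[_ _ 12 23 _ _], head=2, tail=4, size=2
write(46): buf=[_ _ 12 23 46 _], head=2, tail=5, size=3
write(77): buf=[_ _ 12 23 46 77], head=2, tail=0, size=4
read(): buf=[_ _ _ 23 46 77], head=3, tail=0, size=3
read(): buf=[_ _ _ _ 46 77], head=4, tail=0, size=2
read(): buf=[_ _ _ _ _ 77], head=5, tail=0, size=1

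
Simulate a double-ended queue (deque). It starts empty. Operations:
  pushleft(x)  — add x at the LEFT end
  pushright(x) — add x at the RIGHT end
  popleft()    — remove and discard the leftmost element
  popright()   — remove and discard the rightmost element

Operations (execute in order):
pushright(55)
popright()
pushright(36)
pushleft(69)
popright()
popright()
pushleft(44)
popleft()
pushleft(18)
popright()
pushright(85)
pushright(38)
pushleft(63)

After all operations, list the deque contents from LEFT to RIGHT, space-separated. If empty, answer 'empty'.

pushright(55): [55]
popright(): []
pushright(36): [36]
pushleft(69): [69, 36]
popright(): [69]
popright(): []
pushleft(44): [44]
popleft(): []
pushleft(18): [18]
popright(): []
pushright(85): [85]
pushright(38): [85, 38]
pushleft(63): [63, 85, 38]

Answer: 63 85 38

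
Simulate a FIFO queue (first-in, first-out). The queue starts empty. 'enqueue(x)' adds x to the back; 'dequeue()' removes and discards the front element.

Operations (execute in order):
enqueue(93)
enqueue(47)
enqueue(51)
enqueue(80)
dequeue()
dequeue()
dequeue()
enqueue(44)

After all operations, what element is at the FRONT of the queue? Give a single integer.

Answer: 80

Derivation:
enqueue(93): queue = [93]
enqueue(47): queue = [93, 47]
enqueue(51): queue = [93, 47, 51]
enqueue(80): queue = [93, 47, 51, 80]
dequeue(): queue = [47, 51, 80]
dequeue(): queue = [51, 80]
dequeue(): queue = [80]
enqueue(44): queue = [80, 44]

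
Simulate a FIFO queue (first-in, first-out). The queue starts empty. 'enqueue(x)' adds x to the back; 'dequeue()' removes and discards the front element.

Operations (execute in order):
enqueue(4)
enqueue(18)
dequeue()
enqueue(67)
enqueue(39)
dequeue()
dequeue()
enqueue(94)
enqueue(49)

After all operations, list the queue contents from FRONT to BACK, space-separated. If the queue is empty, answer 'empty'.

enqueue(4): [4]
enqueue(18): [4, 18]
dequeue(): [18]
enqueue(67): [18, 67]
enqueue(39): [18, 67, 39]
dequeue(): [67, 39]
dequeue(): [39]
enqueue(94): [39, 94]
enqueue(49): [39, 94, 49]

Answer: 39 94 49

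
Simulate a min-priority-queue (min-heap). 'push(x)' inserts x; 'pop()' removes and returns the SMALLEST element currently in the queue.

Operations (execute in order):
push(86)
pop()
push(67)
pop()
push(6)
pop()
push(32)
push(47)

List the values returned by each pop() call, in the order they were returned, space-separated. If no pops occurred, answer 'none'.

Answer: 86 67 6

Derivation:
push(86): heap contents = [86]
pop() → 86: heap contents = []
push(67): heap contents = [67]
pop() → 67: heap contents = []
push(6): heap contents = [6]
pop() → 6: heap contents = []
push(32): heap contents = [32]
push(47): heap contents = [32, 47]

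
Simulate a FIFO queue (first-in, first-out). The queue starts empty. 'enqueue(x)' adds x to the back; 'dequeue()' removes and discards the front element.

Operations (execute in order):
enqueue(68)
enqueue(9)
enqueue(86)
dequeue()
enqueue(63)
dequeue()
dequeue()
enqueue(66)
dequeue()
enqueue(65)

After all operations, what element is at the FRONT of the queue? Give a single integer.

enqueue(68): queue = [68]
enqueue(9): queue = [68, 9]
enqueue(86): queue = [68, 9, 86]
dequeue(): queue = [9, 86]
enqueue(63): queue = [9, 86, 63]
dequeue(): queue = [86, 63]
dequeue(): queue = [63]
enqueue(66): queue = [63, 66]
dequeue(): queue = [66]
enqueue(65): queue = [66, 65]

Answer: 66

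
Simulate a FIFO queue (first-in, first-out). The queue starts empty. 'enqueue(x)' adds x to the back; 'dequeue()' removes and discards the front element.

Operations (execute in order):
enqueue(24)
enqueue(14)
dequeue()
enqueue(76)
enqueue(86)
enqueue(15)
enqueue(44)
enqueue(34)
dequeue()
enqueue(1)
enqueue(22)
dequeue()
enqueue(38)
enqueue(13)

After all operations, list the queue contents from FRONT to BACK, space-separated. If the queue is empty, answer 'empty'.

Answer: 86 15 44 34 1 22 38 13

Derivation:
enqueue(24): [24]
enqueue(14): [24, 14]
dequeue(): [14]
enqueue(76): [14, 76]
enqueue(86): [14, 76, 86]
enqueue(15): [14, 76, 86, 15]
enqueue(44): [14, 76, 86, 15, 44]
enqueue(34): [14, 76, 86, 15, 44, 34]
dequeue(): [76, 86, 15, 44, 34]
enqueue(1): [76, 86, 15, 44, 34, 1]
enqueue(22): [76, 86, 15, 44, 34, 1, 22]
dequeue(): [86, 15, 44, 34, 1, 22]
enqueue(38): [86, 15, 44, 34, 1, 22, 38]
enqueue(13): [86, 15, 44, 34, 1, 22, 38, 13]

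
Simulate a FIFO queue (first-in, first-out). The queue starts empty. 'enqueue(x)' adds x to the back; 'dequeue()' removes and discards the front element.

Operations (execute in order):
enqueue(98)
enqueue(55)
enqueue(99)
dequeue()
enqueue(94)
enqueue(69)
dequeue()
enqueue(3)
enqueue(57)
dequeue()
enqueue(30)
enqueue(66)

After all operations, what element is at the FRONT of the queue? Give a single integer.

enqueue(98): queue = [98]
enqueue(55): queue = [98, 55]
enqueue(99): queue = [98, 55, 99]
dequeue(): queue = [55, 99]
enqueue(94): queue = [55, 99, 94]
enqueue(69): queue = [55, 99, 94, 69]
dequeue(): queue = [99, 94, 69]
enqueue(3): queue = [99, 94, 69, 3]
enqueue(57): queue = [99, 94, 69, 3, 57]
dequeue(): queue = [94, 69, 3, 57]
enqueue(30): queue = [94, 69, 3, 57, 30]
enqueue(66): queue = [94, 69, 3, 57, 30, 66]

Answer: 94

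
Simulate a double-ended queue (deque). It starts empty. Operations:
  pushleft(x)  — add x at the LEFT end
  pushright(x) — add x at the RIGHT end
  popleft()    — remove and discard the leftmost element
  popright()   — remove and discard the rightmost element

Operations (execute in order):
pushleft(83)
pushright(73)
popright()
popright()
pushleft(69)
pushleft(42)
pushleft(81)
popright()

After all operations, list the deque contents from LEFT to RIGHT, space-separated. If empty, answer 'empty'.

pushleft(83): [83]
pushright(73): [83, 73]
popright(): [83]
popright(): []
pushleft(69): [69]
pushleft(42): [42, 69]
pushleft(81): [81, 42, 69]
popright(): [81, 42]

Answer: 81 42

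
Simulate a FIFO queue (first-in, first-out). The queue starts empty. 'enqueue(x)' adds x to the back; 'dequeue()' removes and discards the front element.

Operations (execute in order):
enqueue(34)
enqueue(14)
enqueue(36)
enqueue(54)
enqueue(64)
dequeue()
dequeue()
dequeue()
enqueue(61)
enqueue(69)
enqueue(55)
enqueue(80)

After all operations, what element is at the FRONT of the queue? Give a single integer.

enqueue(34): queue = [34]
enqueue(14): queue = [34, 14]
enqueue(36): queue = [34, 14, 36]
enqueue(54): queue = [34, 14, 36, 54]
enqueue(64): queue = [34, 14, 36, 54, 64]
dequeue(): queue = [14, 36, 54, 64]
dequeue(): queue = [36, 54, 64]
dequeue(): queue = [54, 64]
enqueue(61): queue = [54, 64, 61]
enqueue(69): queue = [54, 64, 61, 69]
enqueue(55): queue = [54, 64, 61, 69, 55]
enqueue(80): queue = [54, 64, 61, 69, 55, 80]

Answer: 54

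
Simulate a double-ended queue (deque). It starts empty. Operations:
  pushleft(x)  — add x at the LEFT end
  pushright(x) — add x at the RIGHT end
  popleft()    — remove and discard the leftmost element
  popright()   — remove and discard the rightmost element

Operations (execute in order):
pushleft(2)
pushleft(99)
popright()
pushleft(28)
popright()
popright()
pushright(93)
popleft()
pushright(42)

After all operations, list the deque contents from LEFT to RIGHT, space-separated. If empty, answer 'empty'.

pushleft(2): [2]
pushleft(99): [99, 2]
popright(): [99]
pushleft(28): [28, 99]
popright(): [28]
popright(): []
pushright(93): [93]
popleft(): []
pushright(42): [42]

Answer: 42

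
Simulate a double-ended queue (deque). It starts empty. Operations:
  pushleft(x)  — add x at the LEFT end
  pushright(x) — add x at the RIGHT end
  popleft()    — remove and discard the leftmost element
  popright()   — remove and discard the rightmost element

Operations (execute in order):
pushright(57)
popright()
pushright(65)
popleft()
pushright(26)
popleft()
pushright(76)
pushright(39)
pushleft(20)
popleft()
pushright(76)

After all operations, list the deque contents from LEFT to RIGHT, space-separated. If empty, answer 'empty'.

pushright(57): [57]
popright(): []
pushright(65): [65]
popleft(): []
pushright(26): [26]
popleft(): []
pushright(76): [76]
pushright(39): [76, 39]
pushleft(20): [20, 76, 39]
popleft(): [76, 39]
pushright(76): [76, 39, 76]

Answer: 76 39 76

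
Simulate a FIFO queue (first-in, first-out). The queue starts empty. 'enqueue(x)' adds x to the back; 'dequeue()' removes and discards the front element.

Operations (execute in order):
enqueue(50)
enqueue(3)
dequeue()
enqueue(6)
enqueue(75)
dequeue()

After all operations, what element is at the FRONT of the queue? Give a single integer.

Answer: 6

Derivation:
enqueue(50): queue = [50]
enqueue(3): queue = [50, 3]
dequeue(): queue = [3]
enqueue(6): queue = [3, 6]
enqueue(75): queue = [3, 6, 75]
dequeue(): queue = [6, 75]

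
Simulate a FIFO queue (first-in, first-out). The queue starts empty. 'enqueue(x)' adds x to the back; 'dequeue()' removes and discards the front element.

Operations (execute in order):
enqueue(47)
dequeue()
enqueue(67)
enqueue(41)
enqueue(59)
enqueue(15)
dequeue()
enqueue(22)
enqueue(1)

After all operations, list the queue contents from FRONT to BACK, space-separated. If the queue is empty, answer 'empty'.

enqueue(47): [47]
dequeue(): []
enqueue(67): [67]
enqueue(41): [67, 41]
enqueue(59): [67, 41, 59]
enqueue(15): [67, 41, 59, 15]
dequeue(): [41, 59, 15]
enqueue(22): [41, 59, 15, 22]
enqueue(1): [41, 59, 15, 22, 1]

Answer: 41 59 15 22 1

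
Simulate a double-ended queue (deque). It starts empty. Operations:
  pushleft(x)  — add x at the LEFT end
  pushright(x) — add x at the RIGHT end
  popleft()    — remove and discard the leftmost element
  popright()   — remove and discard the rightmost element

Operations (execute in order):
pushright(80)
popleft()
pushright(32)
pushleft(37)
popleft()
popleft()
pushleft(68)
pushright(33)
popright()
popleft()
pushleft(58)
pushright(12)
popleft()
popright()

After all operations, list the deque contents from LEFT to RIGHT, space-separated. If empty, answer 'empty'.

pushright(80): [80]
popleft(): []
pushright(32): [32]
pushleft(37): [37, 32]
popleft(): [32]
popleft(): []
pushleft(68): [68]
pushright(33): [68, 33]
popright(): [68]
popleft(): []
pushleft(58): [58]
pushright(12): [58, 12]
popleft(): [12]
popright(): []

Answer: empty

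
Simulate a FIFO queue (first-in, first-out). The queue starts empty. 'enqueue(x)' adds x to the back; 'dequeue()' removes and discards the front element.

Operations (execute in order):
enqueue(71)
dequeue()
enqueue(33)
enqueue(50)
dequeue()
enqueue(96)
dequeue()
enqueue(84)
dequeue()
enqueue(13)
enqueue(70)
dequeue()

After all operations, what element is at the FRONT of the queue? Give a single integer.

Answer: 13

Derivation:
enqueue(71): queue = [71]
dequeue(): queue = []
enqueue(33): queue = [33]
enqueue(50): queue = [33, 50]
dequeue(): queue = [50]
enqueue(96): queue = [50, 96]
dequeue(): queue = [96]
enqueue(84): queue = [96, 84]
dequeue(): queue = [84]
enqueue(13): queue = [84, 13]
enqueue(70): queue = [84, 13, 70]
dequeue(): queue = [13, 70]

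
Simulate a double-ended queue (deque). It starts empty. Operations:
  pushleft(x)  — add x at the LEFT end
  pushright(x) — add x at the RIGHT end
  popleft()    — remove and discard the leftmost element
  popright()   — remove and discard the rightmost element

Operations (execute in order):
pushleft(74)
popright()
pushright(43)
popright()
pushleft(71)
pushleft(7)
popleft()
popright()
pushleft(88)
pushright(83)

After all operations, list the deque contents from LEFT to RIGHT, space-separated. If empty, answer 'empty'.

pushleft(74): [74]
popright(): []
pushright(43): [43]
popright(): []
pushleft(71): [71]
pushleft(7): [7, 71]
popleft(): [71]
popright(): []
pushleft(88): [88]
pushright(83): [88, 83]

Answer: 88 83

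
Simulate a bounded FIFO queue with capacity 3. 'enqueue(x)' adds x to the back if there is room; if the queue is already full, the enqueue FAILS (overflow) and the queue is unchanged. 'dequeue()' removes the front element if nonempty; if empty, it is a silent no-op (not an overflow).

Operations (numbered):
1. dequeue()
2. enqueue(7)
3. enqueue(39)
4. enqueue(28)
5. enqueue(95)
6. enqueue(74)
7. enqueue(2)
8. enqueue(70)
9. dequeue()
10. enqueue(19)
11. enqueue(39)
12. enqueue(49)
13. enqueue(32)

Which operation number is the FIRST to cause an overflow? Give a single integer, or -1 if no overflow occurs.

1. dequeue(): empty, no-op, size=0
2. enqueue(7): size=1
3. enqueue(39): size=2
4. enqueue(28): size=3
5. enqueue(95): size=3=cap → OVERFLOW (fail)
6. enqueue(74): size=3=cap → OVERFLOW (fail)
7. enqueue(2): size=3=cap → OVERFLOW (fail)
8. enqueue(70): size=3=cap → OVERFLOW (fail)
9. dequeue(): size=2
10. enqueue(19): size=3
11. enqueue(39): size=3=cap → OVERFLOW (fail)
12. enqueue(49): size=3=cap → OVERFLOW (fail)
13. enqueue(32): size=3=cap → OVERFLOW (fail)

Answer: 5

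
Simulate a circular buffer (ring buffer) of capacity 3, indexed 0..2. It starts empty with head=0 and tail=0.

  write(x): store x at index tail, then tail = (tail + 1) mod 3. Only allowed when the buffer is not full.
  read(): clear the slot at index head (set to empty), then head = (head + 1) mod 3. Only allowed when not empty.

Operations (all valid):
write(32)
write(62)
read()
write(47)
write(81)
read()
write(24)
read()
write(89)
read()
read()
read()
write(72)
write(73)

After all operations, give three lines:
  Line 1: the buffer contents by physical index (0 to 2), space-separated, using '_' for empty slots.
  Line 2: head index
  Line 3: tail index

write(32): buf=[32 _ _], head=0, tail=1, size=1
write(62): buf=[32 62 _], head=0, tail=2, size=2
read(): buf=[_ 62 _], head=1, tail=2, size=1
write(47): buf=[_ 62 47], head=1, tail=0, size=2
write(81): buf=[81 62 47], head=1, tail=1, size=3
read(): buf=[81 _ 47], head=2, tail=1, size=2
write(24): buf=[81 24 47], head=2, tail=2, size=3
read(): buf=[81 24 _], head=0, tail=2, size=2
write(89): buf=[81 24 89], head=0, tail=0, size=3
read(): buf=[_ 24 89], head=1, tail=0, size=2
read(): buf=[_ _ 89], head=2, tail=0, size=1
read(): buf=[_ _ _], head=0, tail=0, size=0
write(72): buf=[72 _ _], head=0, tail=1, size=1
write(73): buf=[72 73 _], head=0, tail=2, size=2

Answer: 72 73 _
0
2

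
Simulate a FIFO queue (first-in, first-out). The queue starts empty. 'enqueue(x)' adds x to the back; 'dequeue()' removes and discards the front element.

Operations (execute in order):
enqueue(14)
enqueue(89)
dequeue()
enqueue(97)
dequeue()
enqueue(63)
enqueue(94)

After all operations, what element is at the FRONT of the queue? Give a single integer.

enqueue(14): queue = [14]
enqueue(89): queue = [14, 89]
dequeue(): queue = [89]
enqueue(97): queue = [89, 97]
dequeue(): queue = [97]
enqueue(63): queue = [97, 63]
enqueue(94): queue = [97, 63, 94]

Answer: 97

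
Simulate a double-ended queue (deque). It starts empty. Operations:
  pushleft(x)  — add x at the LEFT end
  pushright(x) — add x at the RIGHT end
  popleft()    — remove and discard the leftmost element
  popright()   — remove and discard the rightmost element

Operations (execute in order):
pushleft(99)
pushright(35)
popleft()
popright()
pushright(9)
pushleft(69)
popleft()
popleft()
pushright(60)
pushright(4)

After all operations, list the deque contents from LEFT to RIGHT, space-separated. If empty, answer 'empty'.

pushleft(99): [99]
pushright(35): [99, 35]
popleft(): [35]
popright(): []
pushright(9): [9]
pushleft(69): [69, 9]
popleft(): [9]
popleft(): []
pushright(60): [60]
pushright(4): [60, 4]

Answer: 60 4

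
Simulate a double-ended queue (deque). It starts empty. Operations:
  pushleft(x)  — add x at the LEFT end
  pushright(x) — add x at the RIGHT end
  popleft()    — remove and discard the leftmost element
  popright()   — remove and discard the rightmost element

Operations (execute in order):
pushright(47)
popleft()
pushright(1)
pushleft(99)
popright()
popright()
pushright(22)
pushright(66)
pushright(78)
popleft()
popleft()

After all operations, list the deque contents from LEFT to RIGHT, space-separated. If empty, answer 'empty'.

Answer: 78

Derivation:
pushright(47): [47]
popleft(): []
pushright(1): [1]
pushleft(99): [99, 1]
popright(): [99]
popright(): []
pushright(22): [22]
pushright(66): [22, 66]
pushright(78): [22, 66, 78]
popleft(): [66, 78]
popleft(): [78]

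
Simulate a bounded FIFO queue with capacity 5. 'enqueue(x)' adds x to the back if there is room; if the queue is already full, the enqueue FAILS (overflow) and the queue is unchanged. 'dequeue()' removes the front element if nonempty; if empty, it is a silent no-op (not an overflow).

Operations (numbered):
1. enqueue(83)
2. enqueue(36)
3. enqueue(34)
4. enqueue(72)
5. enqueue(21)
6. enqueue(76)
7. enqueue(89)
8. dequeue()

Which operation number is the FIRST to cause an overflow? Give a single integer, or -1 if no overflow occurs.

Answer: 6

Derivation:
1. enqueue(83): size=1
2. enqueue(36): size=2
3. enqueue(34): size=3
4. enqueue(72): size=4
5. enqueue(21): size=5
6. enqueue(76): size=5=cap → OVERFLOW (fail)
7. enqueue(89): size=5=cap → OVERFLOW (fail)
8. dequeue(): size=4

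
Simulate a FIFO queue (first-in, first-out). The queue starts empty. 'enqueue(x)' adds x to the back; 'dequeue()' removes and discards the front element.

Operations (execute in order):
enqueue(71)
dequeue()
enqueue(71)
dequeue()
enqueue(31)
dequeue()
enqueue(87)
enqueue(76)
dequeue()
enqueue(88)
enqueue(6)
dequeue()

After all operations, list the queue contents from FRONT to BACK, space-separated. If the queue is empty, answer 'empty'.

enqueue(71): [71]
dequeue(): []
enqueue(71): [71]
dequeue(): []
enqueue(31): [31]
dequeue(): []
enqueue(87): [87]
enqueue(76): [87, 76]
dequeue(): [76]
enqueue(88): [76, 88]
enqueue(6): [76, 88, 6]
dequeue(): [88, 6]

Answer: 88 6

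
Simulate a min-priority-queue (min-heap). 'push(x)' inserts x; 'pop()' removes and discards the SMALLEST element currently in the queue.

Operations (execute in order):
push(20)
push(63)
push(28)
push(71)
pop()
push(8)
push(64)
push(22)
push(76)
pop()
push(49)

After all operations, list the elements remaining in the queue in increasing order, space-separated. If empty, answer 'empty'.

push(20): heap contents = [20]
push(63): heap contents = [20, 63]
push(28): heap contents = [20, 28, 63]
push(71): heap contents = [20, 28, 63, 71]
pop() → 20: heap contents = [28, 63, 71]
push(8): heap contents = [8, 28, 63, 71]
push(64): heap contents = [8, 28, 63, 64, 71]
push(22): heap contents = [8, 22, 28, 63, 64, 71]
push(76): heap contents = [8, 22, 28, 63, 64, 71, 76]
pop() → 8: heap contents = [22, 28, 63, 64, 71, 76]
push(49): heap contents = [22, 28, 49, 63, 64, 71, 76]

Answer: 22 28 49 63 64 71 76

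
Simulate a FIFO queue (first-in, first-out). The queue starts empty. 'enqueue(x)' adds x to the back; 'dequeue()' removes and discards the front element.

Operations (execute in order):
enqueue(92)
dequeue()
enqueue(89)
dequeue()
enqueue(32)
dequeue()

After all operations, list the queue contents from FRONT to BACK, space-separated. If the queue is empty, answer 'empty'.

enqueue(92): [92]
dequeue(): []
enqueue(89): [89]
dequeue(): []
enqueue(32): [32]
dequeue(): []

Answer: empty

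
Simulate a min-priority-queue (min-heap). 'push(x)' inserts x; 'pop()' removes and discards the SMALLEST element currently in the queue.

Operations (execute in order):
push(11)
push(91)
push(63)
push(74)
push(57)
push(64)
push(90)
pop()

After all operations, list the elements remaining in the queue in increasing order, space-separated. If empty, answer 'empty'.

Answer: 57 63 64 74 90 91

Derivation:
push(11): heap contents = [11]
push(91): heap contents = [11, 91]
push(63): heap contents = [11, 63, 91]
push(74): heap contents = [11, 63, 74, 91]
push(57): heap contents = [11, 57, 63, 74, 91]
push(64): heap contents = [11, 57, 63, 64, 74, 91]
push(90): heap contents = [11, 57, 63, 64, 74, 90, 91]
pop() → 11: heap contents = [57, 63, 64, 74, 90, 91]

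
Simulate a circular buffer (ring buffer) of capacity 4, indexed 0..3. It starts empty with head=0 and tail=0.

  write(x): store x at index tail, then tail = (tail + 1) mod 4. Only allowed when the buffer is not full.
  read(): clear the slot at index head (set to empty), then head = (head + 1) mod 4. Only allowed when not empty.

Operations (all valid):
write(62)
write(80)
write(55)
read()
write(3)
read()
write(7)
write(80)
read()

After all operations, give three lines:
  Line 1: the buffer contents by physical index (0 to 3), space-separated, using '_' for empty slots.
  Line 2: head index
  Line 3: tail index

write(62): buf=[62 _ _ _], head=0, tail=1, size=1
write(80): buf=[62 80 _ _], head=0, tail=2, size=2
write(55): buf=[62 80 55 _], head=0, tail=3, size=3
read(): buf=[_ 80 55 _], head=1, tail=3, size=2
write(3): buf=[_ 80 55 3], head=1, tail=0, size=3
read(): buf=[_ _ 55 3], head=2, tail=0, size=2
write(7): buf=[7 _ 55 3], head=2, tail=1, size=3
write(80): buf=[7 80 55 3], head=2, tail=2, size=4
read(): buf=[7 80 _ 3], head=3, tail=2, size=3

Answer: 7 80 _ 3
3
2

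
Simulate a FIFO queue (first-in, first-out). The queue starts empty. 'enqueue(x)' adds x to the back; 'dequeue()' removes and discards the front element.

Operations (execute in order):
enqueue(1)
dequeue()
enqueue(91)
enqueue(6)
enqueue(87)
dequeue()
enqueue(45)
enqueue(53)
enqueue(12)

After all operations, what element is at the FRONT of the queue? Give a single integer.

enqueue(1): queue = [1]
dequeue(): queue = []
enqueue(91): queue = [91]
enqueue(6): queue = [91, 6]
enqueue(87): queue = [91, 6, 87]
dequeue(): queue = [6, 87]
enqueue(45): queue = [6, 87, 45]
enqueue(53): queue = [6, 87, 45, 53]
enqueue(12): queue = [6, 87, 45, 53, 12]

Answer: 6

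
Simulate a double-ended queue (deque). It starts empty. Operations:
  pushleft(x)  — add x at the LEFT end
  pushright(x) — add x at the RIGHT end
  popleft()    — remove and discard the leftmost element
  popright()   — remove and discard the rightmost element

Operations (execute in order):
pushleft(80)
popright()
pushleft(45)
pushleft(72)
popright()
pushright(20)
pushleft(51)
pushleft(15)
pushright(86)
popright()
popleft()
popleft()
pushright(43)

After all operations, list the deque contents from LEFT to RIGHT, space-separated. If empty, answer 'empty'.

Answer: 72 20 43

Derivation:
pushleft(80): [80]
popright(): []
pushleft(45): [45]
pushleft(72): [72, 45]
popright(): [72]
pushright(20): [72, 20]
pushleft(51): [51, 72, 20]
pushleft(15): [15, 51, 72, 20]
pushright(86): [15, 51, 72, 20, 86]
popright(): [15, 51, 72, 20]
popleft(): [51, 72, 20]
popleft(): [72, 20]
pushright(43): [72, 20, 43]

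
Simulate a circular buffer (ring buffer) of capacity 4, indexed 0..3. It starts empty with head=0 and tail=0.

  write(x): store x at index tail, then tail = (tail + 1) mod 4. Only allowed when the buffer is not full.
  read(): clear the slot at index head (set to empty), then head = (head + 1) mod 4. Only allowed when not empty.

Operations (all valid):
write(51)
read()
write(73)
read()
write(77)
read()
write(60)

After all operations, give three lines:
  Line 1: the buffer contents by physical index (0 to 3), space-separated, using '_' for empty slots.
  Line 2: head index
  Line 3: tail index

write(51): buf=[51 _ _ _], head=0, tail=1, size=1
read(): buf=[_ _ _ _], head=1, tail=1, size=0
write(73): buf=[_ 73 _ _], head=1, tail=2, size=1
read(): buf=[_ _ _ _], head=2, tail=2, size=0
write(77): buf=[_ _ 77 _], head=2, tail=3, size=1
read(): buf=[_ _ _ _], head=3, tail=3, size=0
write(60): buf=[_ _ _ 60], head=3, tail=0, size=1

Answer: _ _ _ 60
3
0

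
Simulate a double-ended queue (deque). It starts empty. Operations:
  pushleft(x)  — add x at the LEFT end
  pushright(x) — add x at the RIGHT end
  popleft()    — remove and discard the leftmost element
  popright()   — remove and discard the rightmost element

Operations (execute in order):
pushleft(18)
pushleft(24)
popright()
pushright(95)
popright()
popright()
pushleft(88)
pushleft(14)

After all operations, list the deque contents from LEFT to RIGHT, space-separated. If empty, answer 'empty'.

pushleft(18): [18]
pushleft(24): [24, 18]
popright(): [24]
pushright(95): [24, 95]
popright(): [24]
popright(): []
pushleft(88): [88]
pushleft(14): [14, 88]

Answer: 14 88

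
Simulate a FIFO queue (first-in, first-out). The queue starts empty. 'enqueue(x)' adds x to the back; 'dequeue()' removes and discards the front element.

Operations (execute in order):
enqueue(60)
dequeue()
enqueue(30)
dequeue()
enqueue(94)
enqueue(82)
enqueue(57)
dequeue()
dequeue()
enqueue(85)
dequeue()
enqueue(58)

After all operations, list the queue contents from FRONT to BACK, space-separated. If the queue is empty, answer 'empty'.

enqueue(60): [60]
dequeue(): []
enqueue(30): [30]
dequeue(): []
enqueue(94): [94]
enqueue(82): [94, 82]
enqueue(57): [94, 82, 57]
dequeue(): [82, 57]
dequeue(): [57]
enqueue(85): [57, 85]
dequeue(): [85]
enqueue(58): [85, 58]

Answer: 85 58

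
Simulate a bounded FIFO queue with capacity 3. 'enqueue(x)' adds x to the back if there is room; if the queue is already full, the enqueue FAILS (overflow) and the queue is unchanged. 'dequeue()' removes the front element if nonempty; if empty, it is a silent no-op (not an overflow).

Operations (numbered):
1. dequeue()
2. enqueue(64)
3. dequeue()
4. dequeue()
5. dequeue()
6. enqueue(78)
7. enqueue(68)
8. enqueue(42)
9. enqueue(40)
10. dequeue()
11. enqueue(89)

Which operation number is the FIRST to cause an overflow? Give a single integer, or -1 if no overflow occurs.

Answer: 9

Derivation:
1. dequeue(): empty, no-op, size=0
2. enqueue(64): size=1
3. dequeue(): size=0
4. dequeue(): empty, no-op, size=0
5. dequeue(): empty, no-op, size=0
6. enqueue(78): size=1
7. enqueue(68): size=2
8. enqueue(42): size=3
9. enqueue(40): size=3=cap → OVERFLOW (fail)
10. dequeue(): size=2
11. enqueue(89): size=3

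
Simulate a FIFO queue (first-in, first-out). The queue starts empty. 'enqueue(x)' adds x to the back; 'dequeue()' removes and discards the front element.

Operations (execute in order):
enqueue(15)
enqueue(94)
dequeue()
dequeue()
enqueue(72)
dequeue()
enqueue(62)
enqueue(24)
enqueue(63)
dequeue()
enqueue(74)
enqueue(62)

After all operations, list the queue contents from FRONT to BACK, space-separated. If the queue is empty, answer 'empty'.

Answer: 24 63 74 62

Derivation:
enqueue(15): [15]
enqueue(94): [15, 94]
dequeue(): [94]
dequeue(): []
enqueue(72): [72]
dequeue(): []
enqueue(62): [62]
enqueue(24): [62, 24]
enqueue(63): [62, 24, 63]
dequeue(): [24, 63]
enqueue(74): [24, 63, 74]
enqueue(62): [24, 63, 74, 62]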